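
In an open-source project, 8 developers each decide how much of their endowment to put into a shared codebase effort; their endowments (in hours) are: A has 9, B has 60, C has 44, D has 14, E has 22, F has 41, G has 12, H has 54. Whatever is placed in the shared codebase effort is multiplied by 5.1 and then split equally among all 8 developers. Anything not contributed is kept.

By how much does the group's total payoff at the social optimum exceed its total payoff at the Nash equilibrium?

1049.60 hours

The private return per contributed unit is 5.1/8 = 0.6375 < 1 for every player regardless of endowment, so the Nash equilibrium is zero contribution and the group total is Σ E_j = 9 + 60 + 44 + 14 + 22 + 41 + 12 + 54 = 256.
Each contributed unit returns 5.100 to the group, so the social optimum is full contribution by everyone: group total = 5.100 × 256 = 1305.60.
Efficiency loss = (5.100 − 1) × 256 = 1049.60.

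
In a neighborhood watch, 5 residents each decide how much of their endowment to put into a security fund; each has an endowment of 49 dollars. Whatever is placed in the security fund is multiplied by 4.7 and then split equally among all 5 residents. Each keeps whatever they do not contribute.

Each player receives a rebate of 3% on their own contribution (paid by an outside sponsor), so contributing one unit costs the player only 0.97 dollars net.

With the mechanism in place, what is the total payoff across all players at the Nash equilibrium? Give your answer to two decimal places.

With the mechanism, a contributed unit returns (4.7/5) / 0.97 = 0.9691 per unit of net cost — still below 1 — so contributing 0 remains dominant for every player.
At the Nash equilibrium no one contributes; group total payoff = 5 × 49 = 245.

245.00 dollars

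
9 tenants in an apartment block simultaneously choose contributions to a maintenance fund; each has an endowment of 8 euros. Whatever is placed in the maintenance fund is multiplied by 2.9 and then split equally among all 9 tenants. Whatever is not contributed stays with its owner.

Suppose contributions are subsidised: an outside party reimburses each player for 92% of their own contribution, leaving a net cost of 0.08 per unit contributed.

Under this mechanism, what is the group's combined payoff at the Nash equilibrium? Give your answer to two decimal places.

Under the mechanism each unit contributed yields (2.9/9) / 0.08 = 4.0278 back to its contributor per unit of net cost, which exceeds 1, making full contribution the dominant choice for everyone.
So the Nash equilibrium is full contribution by all 9; the group earns 9 × (8 × 0.92 + 2.9 × 8) = 275.04.

275.04 euros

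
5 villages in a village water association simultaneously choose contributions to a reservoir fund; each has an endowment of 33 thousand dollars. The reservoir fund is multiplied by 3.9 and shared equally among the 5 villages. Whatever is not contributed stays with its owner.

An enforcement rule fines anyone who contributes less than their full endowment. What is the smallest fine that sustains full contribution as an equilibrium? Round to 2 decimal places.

7.26 thousand dollars

Given the others contribute fully, the best deviation is to contribute 0 (any partial contribution still incurs the fine and gives up units whose private return 0.7800 is below 1).
Deviating from 33 to 0 saves 33 thousand dollars but forfeits the deviator's share of the drop in the reservoir fund: 3.9/5 × 33 = 25.74.
So the deviation gain is 33 − 25.74 = 7.26, and the fine must be at least 7.26 thousand dollars to wipe it out.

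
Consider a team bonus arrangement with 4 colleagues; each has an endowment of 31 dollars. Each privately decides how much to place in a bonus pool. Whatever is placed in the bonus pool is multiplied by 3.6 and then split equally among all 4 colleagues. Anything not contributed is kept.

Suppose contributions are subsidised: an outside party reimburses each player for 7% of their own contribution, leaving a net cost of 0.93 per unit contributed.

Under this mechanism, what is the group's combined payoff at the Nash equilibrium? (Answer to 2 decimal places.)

Even with the mechanism, each unit contributed returns only (3.6/4) / 0.93 = 0.9677 per unit of net cost, so contributing nothing is still dominant.
At the Nash equilibrium no one contributes; group total payoff = 4 × 31 = 124.

124.00 dollars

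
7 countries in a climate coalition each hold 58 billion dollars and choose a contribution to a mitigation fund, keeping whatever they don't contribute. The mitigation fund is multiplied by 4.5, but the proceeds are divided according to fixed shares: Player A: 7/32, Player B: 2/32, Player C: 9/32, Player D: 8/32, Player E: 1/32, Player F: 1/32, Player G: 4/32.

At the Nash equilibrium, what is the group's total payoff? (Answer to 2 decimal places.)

A player with share s gets back 4.5·s per unit contributed, so full contribution is dominant for anyone with s > 1/4.5 = 0.2222 and zero contribution is dominant for anyone below.
Player C and Player D clear that bar, contributing 58 each; the remaining 5 contribute 0. Total contributed: 116.
The mitigation fund pays out 4.5 × 116 = 522.00 in total (split across the unequal shares, but the aggregate is all that matters for the group sum).
The 5 free-riders keep 58 each, adding 290. Group total = 290 + 522.00 = 812.00.

812.00 billion dollars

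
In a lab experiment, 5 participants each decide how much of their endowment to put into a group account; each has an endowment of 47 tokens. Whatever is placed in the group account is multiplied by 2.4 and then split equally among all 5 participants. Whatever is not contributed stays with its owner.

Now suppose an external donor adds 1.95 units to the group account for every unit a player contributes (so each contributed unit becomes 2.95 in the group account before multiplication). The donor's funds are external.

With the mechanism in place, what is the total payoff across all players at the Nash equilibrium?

1663.80 tokens

Under the mechanism each unit contributed yields 2.4 × 2.95 / 5 = 1.4160 back to its contributor per unit of net cost, which exceeds 1, making full contribution the dominant choice for everyone.
At the Nash equilibrium everyone contributes 47. Group total payoff = 2.4 × 2.95 × 235 = 1663.80.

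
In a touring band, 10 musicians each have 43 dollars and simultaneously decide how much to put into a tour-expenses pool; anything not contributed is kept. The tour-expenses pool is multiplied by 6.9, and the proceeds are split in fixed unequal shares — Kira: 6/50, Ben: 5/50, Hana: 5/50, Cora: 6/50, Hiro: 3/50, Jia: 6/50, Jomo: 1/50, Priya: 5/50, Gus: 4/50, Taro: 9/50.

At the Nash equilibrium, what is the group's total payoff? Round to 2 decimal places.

Player j's private return per contributed unit is 6.9 × (j's share). Contributing is weakly dominant for j when that share is at least 1/6.9 = 0.1449, and contributing 0 is dominant otherwise.
Only Taro (9/50) clears that bar, contributing 43; the remaining 9 contribute 0. Total contributed: 43.
The tour-expenses pool pays out 6.9 × 43 = 296.70 in total (split across the unequal shares, but the aggregate is all that matters for the group sum).
The 9 free-riders keep 43 each, adding 387. Group total = 387 + 296.70 = 683.70.

683.70 dollars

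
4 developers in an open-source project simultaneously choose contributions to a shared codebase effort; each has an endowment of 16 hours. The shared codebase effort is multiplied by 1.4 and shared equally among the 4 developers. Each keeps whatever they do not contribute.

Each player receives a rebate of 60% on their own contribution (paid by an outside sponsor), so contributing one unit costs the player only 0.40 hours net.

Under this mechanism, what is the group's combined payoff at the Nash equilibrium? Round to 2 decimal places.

Even with the mechanism, each unit contributed returns only (1.4/4) / 0.40 = 0.8750 per unit of net cost, so contributing nothing is still dominant.
At the Nash equilibrium no one contributes; group total payoff = 4 × 16 = 64.

64.00 hours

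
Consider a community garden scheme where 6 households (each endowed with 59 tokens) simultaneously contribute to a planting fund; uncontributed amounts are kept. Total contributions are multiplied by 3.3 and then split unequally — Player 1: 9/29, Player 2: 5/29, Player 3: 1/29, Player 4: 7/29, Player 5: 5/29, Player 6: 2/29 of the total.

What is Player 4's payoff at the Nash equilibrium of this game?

Player j's private return per contributed unit is 3.3 × (j's share). Contributing is weakly dominant for j when that share is at least 1/3.3 = 0.3030, and contributing 0 is dominant otherwise.
Only Player 1 (9/29) clears that bar, contributing 59; the remaining 5 contribute 0. Total contributed: 59.
Player 4 keeps 59 and receives 3.3 × 59 × 7/29 = 47.00 from the planting fund, for a payoff of 106.00.

106.00 tokens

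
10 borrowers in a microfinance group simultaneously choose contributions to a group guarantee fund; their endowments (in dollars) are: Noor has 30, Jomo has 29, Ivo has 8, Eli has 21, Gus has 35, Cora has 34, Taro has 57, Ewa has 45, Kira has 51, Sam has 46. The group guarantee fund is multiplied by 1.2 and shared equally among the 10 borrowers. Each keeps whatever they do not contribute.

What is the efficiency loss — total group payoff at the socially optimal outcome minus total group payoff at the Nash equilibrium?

The private return per contributed unit is 1.2/10 = 0.1200 < 1 for every player regardless of endowment, so the Nash equilibrium is zero contribution and the group total is Σ E_j = 30 + 29 + 8 + 21 + 35 + 34 + 57 + 45 + 51 + 46 = 356.
Each contributed unit returns 1.200 to the group, so the social optimum is full contribution by everyone: group total = 1.200 × 356 = 427.20.
Efficiency loss = (1.200 − 1) × 356 = 71.20.

71.20 dollars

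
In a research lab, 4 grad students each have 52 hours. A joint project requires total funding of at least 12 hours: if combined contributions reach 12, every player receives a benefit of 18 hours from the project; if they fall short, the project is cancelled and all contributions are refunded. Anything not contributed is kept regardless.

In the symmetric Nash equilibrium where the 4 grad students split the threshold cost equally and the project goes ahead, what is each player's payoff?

67 hours

Equal share of the threshold: 12/4 = 3.
At this profile no one gains by cutting their contribution: any cut drops the total below 12, the project is cancelled, contributions are refunded, and the deviator ends with 52, which is less than 52 − 3 + 18 = 67. Contributing more than 3 just wastes the excess. So contributing exactly 3 is a best response.
Each player's payoff: 52 − 3 + 18 = 67.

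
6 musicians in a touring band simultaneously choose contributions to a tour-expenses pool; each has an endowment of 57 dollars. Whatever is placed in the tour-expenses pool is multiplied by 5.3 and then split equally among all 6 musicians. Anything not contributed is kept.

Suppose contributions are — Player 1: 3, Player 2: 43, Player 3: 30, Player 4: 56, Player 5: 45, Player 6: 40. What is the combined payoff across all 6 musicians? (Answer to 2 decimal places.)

Total contributed: 3 + 43 + 30 + 56 + 45 + 40 = 217; total kept: 6 × 57 − 217 = 125.
The tour-expenses pool pays out 5.3 × 217 = 1150.10 in aggregate.
Group total = 125 + 1150.10 = 1275.10.

1275.10 dollars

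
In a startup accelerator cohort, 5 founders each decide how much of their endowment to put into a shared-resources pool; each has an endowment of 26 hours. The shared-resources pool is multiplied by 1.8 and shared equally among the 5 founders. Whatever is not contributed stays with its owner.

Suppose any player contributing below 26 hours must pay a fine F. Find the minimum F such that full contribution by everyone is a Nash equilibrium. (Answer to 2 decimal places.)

Given the others contribute fully, the best deviation is to contribute 0 (any partial contribution still incurs the fine and gives up units whose private return 0.3600 is below 1).
Deviating from 26 to 0 saves 26 hours but forfeits the deviator's share of the drop in the shared-resources pool: 1.8/5 × 26 = 9.36.
So the deviation gain is 26 − 9.36 = 16.64, and the fine must be at least 16.64 hours to wipe it out.

16.64 hours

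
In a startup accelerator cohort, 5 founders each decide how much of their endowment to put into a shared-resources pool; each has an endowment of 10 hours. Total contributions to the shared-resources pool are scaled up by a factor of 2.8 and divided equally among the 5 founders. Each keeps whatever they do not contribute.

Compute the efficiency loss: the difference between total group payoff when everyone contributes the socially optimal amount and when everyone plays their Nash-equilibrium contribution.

Each contributed unit returns 2.8/5 = 0.5600 to its contributor — below 1 — so contributing 0 is dominant for every player. At the Nash equilibrium everyone keeps their 10, and the group total is 5 × 10 = 50.
Each contributed unit returns 2.800 to the group as a whole (0.5600 to each of 5 players), which exceeds 1, so the social optimum is full contribution: group total = 2.800 × 50 = 140.00.
Efficiency loss = 140.00 − 50 = 90.00.

90.00 hours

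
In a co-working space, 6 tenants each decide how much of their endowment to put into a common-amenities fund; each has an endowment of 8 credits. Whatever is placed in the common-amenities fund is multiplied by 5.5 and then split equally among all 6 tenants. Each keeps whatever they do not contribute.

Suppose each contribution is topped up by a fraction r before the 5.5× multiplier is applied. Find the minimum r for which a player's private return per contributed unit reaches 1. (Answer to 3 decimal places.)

0.091

With matching at rate r, one contributed unit becomes (1 + r) in the common-amenities fund and returns 5.5 × (1 + r) / 6 to the contributor.
Setting this equal to 1: 1 + r = 6/5.5 = 1.0909.
So the minimum matching rate is r = 1.0909 − 1 = 0.091.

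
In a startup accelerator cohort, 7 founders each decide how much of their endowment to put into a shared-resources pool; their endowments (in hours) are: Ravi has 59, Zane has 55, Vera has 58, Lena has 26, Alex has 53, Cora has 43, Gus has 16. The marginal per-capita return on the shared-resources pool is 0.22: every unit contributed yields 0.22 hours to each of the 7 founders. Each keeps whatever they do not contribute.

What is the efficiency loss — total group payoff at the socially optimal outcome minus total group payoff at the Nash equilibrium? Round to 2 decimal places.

167.40 hours

The private return per contributed unit is 0.22 < 1 for everyone, so the Nash equilibrium is zero contribution and the group total is Σ E_j = 59 + 55 + 58 + 26 + 53 + 43 + 16 = 310.
Each contributed unit returns 1.540 to the group, so the social optimum is full contribution by everyone: group total = 1.540 × 310 = 477.40.
Efficiency loss = (1.540 − 1) × 310 = 167.40.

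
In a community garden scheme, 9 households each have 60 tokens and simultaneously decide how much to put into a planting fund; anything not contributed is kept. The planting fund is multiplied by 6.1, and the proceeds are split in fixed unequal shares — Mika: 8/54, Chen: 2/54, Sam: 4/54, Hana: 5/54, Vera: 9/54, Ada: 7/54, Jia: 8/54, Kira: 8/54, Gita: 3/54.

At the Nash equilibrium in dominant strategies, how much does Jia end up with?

114.22 tokens

Player j's private return per contributed unit is 6.1 × (j's share). Contributing is weakly dominant for j when that share is at least 1/6.1 = 0.1639, and contributing 0 is dominant otherwise.
Only Vera (9/54) clears that bar, contributing 60; the remaining 8 contribute 0. Total contributed: 60.
Jia keeps 60 and receives 6.1 × 60 × 8/54 = 54.22 from the planting fund, for a payoff of 114.22.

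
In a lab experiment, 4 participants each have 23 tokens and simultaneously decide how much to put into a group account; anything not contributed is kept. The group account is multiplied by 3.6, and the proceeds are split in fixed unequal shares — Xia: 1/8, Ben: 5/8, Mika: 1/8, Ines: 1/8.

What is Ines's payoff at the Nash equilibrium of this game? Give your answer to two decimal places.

33.35 tokens

For player j, contributing a unit is worthwhile iff 3.6 × (j's share) ≥ 1, i.e. iff j's share is at least 0.2778.
The only share above 0.2778 is Ben's 5/8, contributing 23; the remaining 3 contribute 0. Total contributed: 23.
Ines keeps 23 and receives 3.6 × 23 × 1/8 = 10.35 from the group account, for a payoff of 33.35.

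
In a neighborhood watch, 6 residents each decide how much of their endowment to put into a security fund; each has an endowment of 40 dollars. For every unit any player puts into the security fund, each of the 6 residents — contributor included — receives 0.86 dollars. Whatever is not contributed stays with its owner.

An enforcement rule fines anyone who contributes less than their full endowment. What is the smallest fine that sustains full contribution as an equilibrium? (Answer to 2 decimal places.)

5.60 dollars

Given the others contribute fully, the best deviation is to contribute 0 (any partial contribution still incurs the fine and gives up units whose private return 0.86 is below 1).
Deviating from 40 to 0 saves 40 dollars but forfeits the deviator's share of the drop in the security fund: 0.86 × 40 = 34.40.
So the deviation gain is 40 − 34.40 = 5.60, and the fine must be at least 5.60 dollars to wipe it out.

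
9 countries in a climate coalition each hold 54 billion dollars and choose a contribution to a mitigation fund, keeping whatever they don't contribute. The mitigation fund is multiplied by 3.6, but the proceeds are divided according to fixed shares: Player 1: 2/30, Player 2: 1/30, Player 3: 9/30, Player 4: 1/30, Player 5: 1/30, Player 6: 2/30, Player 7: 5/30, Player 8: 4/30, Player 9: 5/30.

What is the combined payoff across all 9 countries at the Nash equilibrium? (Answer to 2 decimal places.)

Each unit j contributes comes back to j as 3.6 × (j's share), so j prefers to contribute only if that share exceeds 1/3.6 = 0.2778; otherwise keeping the unit dominates.
Player 3 alone (share 9/30) is above the threshold, contributing 54; the remaining 8 contribute 0. Total contributed: 54.
The mitigation fund pays out 3.6 × 54 = 194.40 in total (split across the unequal shares, but the aggregate is all that matters for the group sum).
The 8 free-riders keep 54 each, adding 432. Group total = 432 + 194.40 = 626.40.

626.40 billion dollars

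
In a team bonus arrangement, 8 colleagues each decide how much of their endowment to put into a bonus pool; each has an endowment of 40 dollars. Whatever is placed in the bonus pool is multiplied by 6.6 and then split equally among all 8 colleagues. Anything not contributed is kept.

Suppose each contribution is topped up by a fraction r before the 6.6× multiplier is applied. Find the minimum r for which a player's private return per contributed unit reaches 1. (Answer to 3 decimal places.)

With matching at rate r, one contributed unit becomes (1 + r) in the bonus pool and returns 6.6 × (1 + r) / 8 to the contributor.
Setting this equal to 1: 1 + r = 8/6.6 = 1.2121.
So the minimum matching rate is r = 1.2121 − 1 = 0.212.

0.212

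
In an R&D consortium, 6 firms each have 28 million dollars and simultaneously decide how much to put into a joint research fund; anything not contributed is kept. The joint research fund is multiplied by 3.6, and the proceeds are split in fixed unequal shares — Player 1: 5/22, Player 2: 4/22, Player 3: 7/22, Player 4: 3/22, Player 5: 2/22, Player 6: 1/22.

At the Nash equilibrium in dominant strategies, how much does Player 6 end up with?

Each unit j contributes comes back to j as 3.6 × (j's share), so j prefers to contribute only if that share exceeds 1/3.6 = 0.2778; otherwise keeping the unit dominates.
Only Player 3 (7/22) clears that bar, contributing 28; the remaining 5 contribute 0. Total contributed: 28.
Player 6 keeps 28 and receives 3.6 × 28 × 1/22 = 4.58 from the joint research fund, for a payoff of 32.58.

32.58 million dollars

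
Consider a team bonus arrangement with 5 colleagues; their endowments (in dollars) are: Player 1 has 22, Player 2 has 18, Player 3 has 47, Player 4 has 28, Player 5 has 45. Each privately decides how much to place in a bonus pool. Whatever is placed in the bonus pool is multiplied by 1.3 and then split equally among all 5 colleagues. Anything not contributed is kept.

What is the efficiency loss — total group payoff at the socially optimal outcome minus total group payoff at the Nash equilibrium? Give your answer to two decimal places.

48.00 dollars

The private return per contributed unit is 1.3/5 = 0.2600 < 1 for every player regardless of endowment, so the Nash equilibrium is zero contribution and the group total is Σ E_j = 22 + 18 + 47 + 28 + 45 = 160.
Each contributed unit returns 1.300 to the group, so the social optimum is full contribution by everyone: group total = 1.300 × 160 = 208.00.
Efficiency loss = (1.300 − 1) × 160 = 48.00.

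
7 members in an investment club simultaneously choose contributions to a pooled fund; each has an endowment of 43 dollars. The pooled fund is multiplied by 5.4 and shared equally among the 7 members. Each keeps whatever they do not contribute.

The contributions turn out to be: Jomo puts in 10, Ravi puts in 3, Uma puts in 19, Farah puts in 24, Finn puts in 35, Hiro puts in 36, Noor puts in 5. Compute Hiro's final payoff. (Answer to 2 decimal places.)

Total contributed: 10 + 3 + 19 + 24 + 35 + 36 + 5 = 132.
Each receives 5.4 × 132 / 7 = 101.83 from the pooled fund.
Hiro keeps 43 − 36 = 7, so Hiro's payoff is 7 + 101.83 = 108.83.

108.83 dollars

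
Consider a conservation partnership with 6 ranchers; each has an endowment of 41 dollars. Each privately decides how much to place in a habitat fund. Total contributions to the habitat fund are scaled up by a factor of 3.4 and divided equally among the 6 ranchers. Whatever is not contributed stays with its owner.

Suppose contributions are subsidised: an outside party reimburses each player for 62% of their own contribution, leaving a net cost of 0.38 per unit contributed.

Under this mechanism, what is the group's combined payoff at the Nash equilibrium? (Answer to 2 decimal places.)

Under the mechanism each unit contributed yields (3.4/6) / 0.38 = 1.4912 back to its contributor per unit of net cost, which exceeds 1, making full contribution the dominant choice for everyone.
So the Nash equilibrium is full contribution by all 6; the group earns 6 × (41 × 0.62 + 3.4 × 41) = 988.92.

988.92 dollars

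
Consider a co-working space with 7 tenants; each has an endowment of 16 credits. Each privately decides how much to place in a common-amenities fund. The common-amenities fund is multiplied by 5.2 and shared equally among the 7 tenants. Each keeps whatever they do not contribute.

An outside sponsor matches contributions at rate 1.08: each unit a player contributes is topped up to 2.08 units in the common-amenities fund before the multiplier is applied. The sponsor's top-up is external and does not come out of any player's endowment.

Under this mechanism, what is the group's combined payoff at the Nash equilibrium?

With the mechanism, a contributed unit returns 5.2 × 2.08 / 7 = 1.5451 per unit of net cost to the contributor — now above 1 — so contributing fully is weakly dominant for every player.
So the Nash equilibrium is full contribution by all 7; the group earns 5.2 × 2.08 × 112 = 1211.39.

1211.39 credits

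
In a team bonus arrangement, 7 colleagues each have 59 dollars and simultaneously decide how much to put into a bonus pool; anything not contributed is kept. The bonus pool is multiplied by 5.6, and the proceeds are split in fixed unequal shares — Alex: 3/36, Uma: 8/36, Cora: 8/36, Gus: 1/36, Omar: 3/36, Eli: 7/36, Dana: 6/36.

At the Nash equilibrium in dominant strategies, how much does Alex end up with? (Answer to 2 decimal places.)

141.60 dollars

Player j's private return per contributed unit is 5.6 × (j's share). Contributing is weakly dominant for j when that share is at least 1/5.6 = 0.1786, and contributing 0 is dominant otherwise.
Uma, Cora and Eli clear that bar, contributing 59 each; the remaining 4 contribute 0. Total contributed: 177.
Alex keeps 59 and receives 5.6 × 177 × 3/36 = 82.60 from the bonus pool, for a payoff of 141.60.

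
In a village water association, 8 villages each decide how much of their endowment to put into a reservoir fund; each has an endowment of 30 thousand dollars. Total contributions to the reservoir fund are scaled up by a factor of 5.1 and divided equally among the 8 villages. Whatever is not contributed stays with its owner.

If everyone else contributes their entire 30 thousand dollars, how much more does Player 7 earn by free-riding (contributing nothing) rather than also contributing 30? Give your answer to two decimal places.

10.88 thousand dollars

Switching from a contribution of 30 to 0 lets Player 7 keep an extra 30 thousand dollars, but lowers the reservoir fund by 30, which costs Player 7 their own share of that drop: 5.1/8 × 30 = 19.12.
Net gain = 30 − 19.12 = 10.88. The private return per contributed unit (0.6375) is below 1, so free-riding is indeed the best response regardless of what the others do.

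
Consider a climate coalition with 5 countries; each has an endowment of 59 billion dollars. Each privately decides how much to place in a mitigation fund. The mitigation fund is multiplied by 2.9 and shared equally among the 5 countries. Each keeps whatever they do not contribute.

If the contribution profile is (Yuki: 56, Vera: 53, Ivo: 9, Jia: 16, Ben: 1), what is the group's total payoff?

551.50 billion dollars

Total contributed: 56 + 53 + 9 + 16 + 1 = 135; total kept: 5 × 59 − 135 = 160.
The mitigation fund pays out 2.9 × 135 = 391.50 in aggregate.
Group total = 160 + 391.50 = 551.50.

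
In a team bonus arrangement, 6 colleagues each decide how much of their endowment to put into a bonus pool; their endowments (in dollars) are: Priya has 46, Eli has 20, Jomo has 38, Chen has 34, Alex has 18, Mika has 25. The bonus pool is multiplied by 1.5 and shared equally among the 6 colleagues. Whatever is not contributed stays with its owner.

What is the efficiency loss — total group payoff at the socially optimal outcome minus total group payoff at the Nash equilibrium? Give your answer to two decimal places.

90.50 dollars

The private return per contributed unit is 1.5/6 = 0.2500 < 1 for every player regardless of endowment, so the Nash equilibrium is zero contribution and the group total is Σ E_j = 46 + 20 + 38 + 34 + 18 + 25 = 181.
Each contributed unit returns 1.500 to the group, so the social optimum is full contribution by everyone: group total = 1.500 × 181 = 271.50.
Efficiency loss = (1.500 − 1) × 181 = 90.50.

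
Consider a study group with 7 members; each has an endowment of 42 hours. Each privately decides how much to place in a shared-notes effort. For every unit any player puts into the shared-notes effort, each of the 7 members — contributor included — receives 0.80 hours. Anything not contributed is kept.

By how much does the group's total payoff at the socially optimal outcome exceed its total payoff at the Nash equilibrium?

1352.40 hours

The private return per contributed unit is 0.80 < 1, so contributing 0 is dominant for every player. At the Nash equilibrium everyone keeps their 42, and the group total is 7 × 42 = 294.
Each contributed unit returns 5.600 to the group as a whole (0.80 to each of 7 players), which exceeds 1, so the social optimum is full contribution: group total = 5.600 × 294 = 1646.40.
Efficiency loss = 1646.40 − 294 = 1352.40.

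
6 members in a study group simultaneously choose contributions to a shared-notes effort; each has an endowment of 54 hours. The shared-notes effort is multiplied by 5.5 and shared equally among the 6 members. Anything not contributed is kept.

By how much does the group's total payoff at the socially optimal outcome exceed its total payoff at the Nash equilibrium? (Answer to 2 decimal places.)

1458.00 hours

Each contributed unit returns 5.5/6 = 0.9167 to its contributor — below 1 — so contributing 0 is dominant for every player. At the Nash equilibrium everyone keeps their 54, and the group total is 6 × 54 = 324.
Each contributed unit returns 5.500 to the group as a whole (0.9167 to each of 6 players), which exceeds 1, so the social optimum is full contribution: group total = 5.500 × 324 = 1782.00.
Efficiency loss = 1782.00 − 324 = 1458.00.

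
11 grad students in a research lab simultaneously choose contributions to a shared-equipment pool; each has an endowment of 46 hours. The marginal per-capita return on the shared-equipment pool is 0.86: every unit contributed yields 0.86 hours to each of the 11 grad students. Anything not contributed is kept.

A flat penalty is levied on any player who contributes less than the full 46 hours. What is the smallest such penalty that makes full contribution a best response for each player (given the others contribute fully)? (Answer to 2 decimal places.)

6.44 hours

Given the others contribute fully, the best deviation is to contribute 0 (any partial contribution still incurs the fine and gives up units whose private return 0.86 is below 1).
Deviating from 46 to 0 saves 46 hours but forfeits the deviator's share of the drop in the shared-equipment pool: 0.86 × 46 = 39.56.
So the deviation gain is 46 − 39.56 = 6.44, and the fine must be at least 6.44 hours to wipe it out.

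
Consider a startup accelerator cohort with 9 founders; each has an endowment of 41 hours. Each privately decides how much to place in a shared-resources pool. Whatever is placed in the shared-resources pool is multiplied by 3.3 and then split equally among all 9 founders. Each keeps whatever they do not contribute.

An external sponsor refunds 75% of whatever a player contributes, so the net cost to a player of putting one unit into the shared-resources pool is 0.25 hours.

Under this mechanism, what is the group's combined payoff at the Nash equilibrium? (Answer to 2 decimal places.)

The effective private return per unit is now (3.3/9) / 0.25 = 1.4667 > 1, so every player's dominant strategy flips to full contribution.
So the Nash equilibrium is full contribution by all 9; the group earns 9 × (41 × 0.75 + 3.3 × 41) = 1494.45.

1494.45 hours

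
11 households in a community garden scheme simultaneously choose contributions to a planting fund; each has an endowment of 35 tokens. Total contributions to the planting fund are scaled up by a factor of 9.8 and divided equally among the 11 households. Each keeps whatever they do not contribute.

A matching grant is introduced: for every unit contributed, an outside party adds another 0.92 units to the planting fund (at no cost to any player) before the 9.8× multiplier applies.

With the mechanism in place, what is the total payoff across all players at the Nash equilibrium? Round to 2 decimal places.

Under the mechanism each unit contributed yields 9.8 × 1.92 / 11 = 1.7105 back to its contributor per unit of net cost, which exceeds 1, making full contribution the dominant choice for everyone.
So the Nash equilibrium is full contribution by all 11; the group earns 9.8 × 1.92 × 385 = 7244.16.

7244.16 tokens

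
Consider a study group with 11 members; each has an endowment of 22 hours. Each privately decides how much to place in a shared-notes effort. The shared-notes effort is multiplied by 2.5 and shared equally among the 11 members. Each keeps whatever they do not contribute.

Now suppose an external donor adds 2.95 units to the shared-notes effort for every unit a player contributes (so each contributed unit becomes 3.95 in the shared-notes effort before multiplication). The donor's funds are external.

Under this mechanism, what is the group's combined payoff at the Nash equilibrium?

242.00 hours

The effective private return is 2.5 × 3.95 / 11 = 0.8977, which is still under 1, so the mechanism doesn't change anyone's dominant strategy: zero contribution.
At the Nash equilibrium no one contributes; group total payoff = 11 × 22 = 242.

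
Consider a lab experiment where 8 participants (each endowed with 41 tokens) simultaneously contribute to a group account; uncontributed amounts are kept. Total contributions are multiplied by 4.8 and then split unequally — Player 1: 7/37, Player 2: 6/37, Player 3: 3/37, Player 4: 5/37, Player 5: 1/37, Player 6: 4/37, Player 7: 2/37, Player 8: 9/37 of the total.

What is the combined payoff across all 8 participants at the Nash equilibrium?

Player j's private return per contributed unit is 4.8 × (j's share). Contributing is weakly dominant for j when that share is at least 1/4.8 = 0.2083, and contributing 0 is dominant otherwise.
Only Player 8 (9/37) clears that bar, contributing 41; the remaining 7 contribute 0. Total contributed: 41.
The group account pays out 4.8 × 41 = 196.80 in total (split across the unequal shares, but the aggregate is all that matters for the group sum).
The 7 free-riders keep 41 each, adding 287. Group total = 287 + 196.80 = 483.80.

483.80 tokens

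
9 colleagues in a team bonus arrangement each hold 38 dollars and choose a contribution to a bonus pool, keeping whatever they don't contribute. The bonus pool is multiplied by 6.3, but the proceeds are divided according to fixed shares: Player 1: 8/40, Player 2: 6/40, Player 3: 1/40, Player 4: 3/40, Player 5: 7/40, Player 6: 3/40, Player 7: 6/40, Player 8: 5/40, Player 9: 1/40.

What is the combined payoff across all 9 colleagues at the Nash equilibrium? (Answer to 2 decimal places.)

Each unit j contributes comes back to j as 6.3 × (j's share), so j prefers to contribute only if that share exceeds 1/6.3 = 0.1587; otherwise keeping the unit dominates.
The shares above 0.1587 belong to Player 1 and Player 5, contributing 38 each; the remaining 7 contribute 0. Total contributed: 76.
The bonus pool pays out 6.3 × 76 = 478.80 in total (split across the unequal shares, but the aggregate is all that matters for the group sum).
The 7 free-riders keep 38 each, adding 266. Group total = 266 + 478.80 = 744.80.

744.80 dollars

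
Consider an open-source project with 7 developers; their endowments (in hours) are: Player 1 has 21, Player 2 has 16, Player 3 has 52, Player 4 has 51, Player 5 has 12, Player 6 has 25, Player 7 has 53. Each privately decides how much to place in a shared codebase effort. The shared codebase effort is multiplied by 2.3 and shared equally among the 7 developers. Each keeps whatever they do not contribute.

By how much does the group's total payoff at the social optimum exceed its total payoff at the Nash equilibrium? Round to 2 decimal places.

The private return per contributed unit is 2.3/7 = 0.3286 < 1 for every player regardless of endowment, so the Nash equilibrium is zero contribution and the group total is Σ E_j = 21 + 16 + 52 + 51 + 12 + 25 + 53 = 230.
Each contributed unit returns 2.300 to the group, so the social optimum is full contribution by everyone: group total = 2.300 × 230 = 529.00.
Efficiency loss = (2.300 − 1) × 230 = 299.00.

299.00 hours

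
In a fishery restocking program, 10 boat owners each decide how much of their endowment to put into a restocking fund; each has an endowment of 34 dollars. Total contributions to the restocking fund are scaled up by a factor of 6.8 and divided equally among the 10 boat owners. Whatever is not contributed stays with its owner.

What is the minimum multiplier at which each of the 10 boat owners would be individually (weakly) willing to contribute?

A contributed unit returns (multiplier)/10 to its contributor.
This reaches 1 exactly when the multiplier is 10.

10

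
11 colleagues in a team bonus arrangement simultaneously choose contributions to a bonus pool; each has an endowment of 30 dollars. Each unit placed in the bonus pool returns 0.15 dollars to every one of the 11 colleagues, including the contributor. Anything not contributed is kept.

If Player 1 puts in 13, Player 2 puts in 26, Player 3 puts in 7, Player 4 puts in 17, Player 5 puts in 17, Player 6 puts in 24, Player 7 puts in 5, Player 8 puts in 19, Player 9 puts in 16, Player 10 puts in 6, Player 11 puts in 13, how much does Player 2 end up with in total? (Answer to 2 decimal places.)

28.45 dollars

Total contributed: 13 + 26 + 7 + 17 + 17 + 24 + 5 + 19 + 16 + 6 + 13 = 163.
Each receives 0.15 × 163 = 24.45 from the bonus pool.
Player 2 keeps 30 − 26 = 4, so Player 2's payoff is 4 + 24.45 = 28.45.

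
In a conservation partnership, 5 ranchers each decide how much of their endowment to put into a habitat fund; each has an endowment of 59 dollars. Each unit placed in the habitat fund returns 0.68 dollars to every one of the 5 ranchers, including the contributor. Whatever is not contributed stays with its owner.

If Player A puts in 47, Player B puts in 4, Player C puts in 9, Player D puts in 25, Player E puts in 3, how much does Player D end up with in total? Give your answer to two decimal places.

Total contributed: 47 + 4 + 9 + 25 + 3 = 88.
Each receives 0.68 × 88 = 59.84 from the habitat fund.
Player D keeps 59 − 25 = 34, so Player D's payoff is 34 + 59.84 = 93.84.

93.84 dollars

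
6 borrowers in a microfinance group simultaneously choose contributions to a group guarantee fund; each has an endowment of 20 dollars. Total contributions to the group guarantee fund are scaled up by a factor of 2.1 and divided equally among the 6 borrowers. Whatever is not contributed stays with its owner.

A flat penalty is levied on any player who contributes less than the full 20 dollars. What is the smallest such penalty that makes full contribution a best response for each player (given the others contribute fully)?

13.00 dollars

Given the others contribute fully, the best deviation is to contribute 0 (any partial contribution still incurs the fine and gives up units whose private return 0.3500 is below 1).
Deviating from 20 to 0 saves 20 dollars but forfeits the deviator's share of the drop in the group guarantee fund: 2.1/6 × 20 = 7.00.
So the deviation gain is 20 − 7.00 = 13.00, and the fine must be at least 13.00 dollars to wipe it out.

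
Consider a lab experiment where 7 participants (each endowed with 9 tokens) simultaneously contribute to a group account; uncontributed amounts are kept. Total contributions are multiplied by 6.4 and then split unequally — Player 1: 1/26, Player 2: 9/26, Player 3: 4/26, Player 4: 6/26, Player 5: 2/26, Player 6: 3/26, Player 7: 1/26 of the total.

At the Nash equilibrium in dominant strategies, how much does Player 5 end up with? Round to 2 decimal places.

For player j, contributing a unit is worthwhile iff 6.4 × (j's share) ≥ 1, i.e. iff j's share is at least 0.1563.
Player 2 and Player 4 clear that bar, contributing 9 each; the remaining 5 contribute 0. Total contributed: 18.
Player 5 keeps 9 and receives 6.4 × 18 × 2/26 = 8.86 from the group account, for a payoff of 17.86.

17.86 tokens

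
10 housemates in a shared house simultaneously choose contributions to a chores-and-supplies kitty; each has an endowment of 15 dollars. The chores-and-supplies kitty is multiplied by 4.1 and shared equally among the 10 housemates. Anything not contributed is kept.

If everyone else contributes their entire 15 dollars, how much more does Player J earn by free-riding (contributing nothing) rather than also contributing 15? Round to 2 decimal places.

8.85 dollars

Switching from a contribution of 15 to 0 lets Player J keep an extra 15 dollars, but lowers the chores-and-supplies kitty by 15, which costs Player J their own share of that drop: 4.1/10 × 15 = 6.15.
Net gain = 15 − 6.15 = 8.85. The private return per contributed unit (0.4100) is below 1, so free-riding is indeed the best response regardless of what the others do.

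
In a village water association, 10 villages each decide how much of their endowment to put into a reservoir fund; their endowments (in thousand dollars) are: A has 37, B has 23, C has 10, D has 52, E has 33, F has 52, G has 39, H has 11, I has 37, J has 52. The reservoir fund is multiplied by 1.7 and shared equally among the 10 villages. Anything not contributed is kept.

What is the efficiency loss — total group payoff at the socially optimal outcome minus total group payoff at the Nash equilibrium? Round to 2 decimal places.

The private return per contributed unit is 1.7/10 = 0.1700 < 1 for every player regardless of endowment, so the Nash equilibrium is zero contribution and the group total is Σ E_j = 37 + 23 + 10 + 52 + 33 + 52 + 39 + 11 + 37 + 52 = 346.
Each contributed unit returns 1.700 to the group, so the social optimum is full contribution by everyone: group total = 1.700 × 346 = 588.20.
Efficiency loss = (1.700 − 1) × 346 = 242.20.

242.20 thousand dollars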